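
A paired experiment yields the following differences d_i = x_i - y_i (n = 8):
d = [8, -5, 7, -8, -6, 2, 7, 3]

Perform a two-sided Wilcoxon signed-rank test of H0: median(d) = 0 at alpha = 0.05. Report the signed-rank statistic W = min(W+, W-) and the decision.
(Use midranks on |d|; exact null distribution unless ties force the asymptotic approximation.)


Step 1: Drop any zero differences (none here) and take |d_i|.
|d| = [8, 5, 7, 8, 6, 2, 7, 3]
Step 2: Midrank |d_i| (ties get averaged ranks).
ranks: |8|->7.5, |5|->3, |7|->5.5, |8|->7.5, |6|->4, |2|->1, |7|->5.5, |3|->2
Step 3: Attach original signs; sum ranks with positive sign and with negative sign.
W+ = 7.5 + 5.5 + 1 + 5.5 + 2 = 21.5
W- = 3 + 7.5 + 4 = 14.5
(Check: W+ + W- = 36 should equal n(n+1)/2 = 36.)
Step 4: Test statistic W = min(W+, W-) = 14.5.
Step 5: Ties in |d|, so use the tie-corrected normal approximation.
        E[W] = n(n+1)/4 = 8*9/4 = 18.
        Tie groups: |d|=7 (t=2), |d|=8 (t=2); sum(t^3 - t) = 12.
        Var[W] = n(n+1)(2n+1)/24 - sum(t^3-t)/48 = 1224/24 - 12/48 = 50.75.
        z = (W - E[W]) / sqrt(Var[W]) = (14.5 - 18) / 7.1239 = -0.4913.
        Two-sided p = 2*Phi(z) = 0.623212.
Step 6: alpha = 0.05. fail to reject H0.

W+ = 21.5, W- = 14.5, W = min = 14.5, p = 0.623212, fail to reject H0.


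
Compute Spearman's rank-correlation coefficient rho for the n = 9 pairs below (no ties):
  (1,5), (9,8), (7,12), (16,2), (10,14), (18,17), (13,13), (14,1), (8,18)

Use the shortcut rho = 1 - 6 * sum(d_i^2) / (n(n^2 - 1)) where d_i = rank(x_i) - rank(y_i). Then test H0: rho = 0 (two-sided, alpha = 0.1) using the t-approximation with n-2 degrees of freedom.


Step 1: Rank x and y separately (midranks; no ties here).
rank(x): 1->1, 9->4, 7->2, 16->8, 10->5, 18->9, 13->6, 14->7, 8->3
rank(y): 5->3, 8->4, 12->5, 2->2, 14->7, 17->8, 13->6, 1->1, 18->9
Step 2: d_i = R_x(i) - R_y(i); compute d_i^2.
  (1-3)^2=4, (4-4)^2=0, (2-5)^2=9, (8-2)^2=36, (5-7)^2=4, (9-8)^2=1, (6-6)^2=0, (7-1)^2=36, (3-9)^2=36
sum(d^2) = 126.
Step 3: rho = 1 - 6*126 / (9*(9^2 - 1)) = 1 - 756/720 = -0.050000.
Step 4: Under H0, t = rho * sqrt((n-2)/(1-rho^2)) = -0.1325 ~ t(7).
Step 5: Two-sided p-value from the t-distribution with 7 df = 0.898353.
Step 6: alpha = 0.1. fail to reject H0.

rho = -0.0500, p = 0.898353, fail to reject H0 at alpha = 0.1.


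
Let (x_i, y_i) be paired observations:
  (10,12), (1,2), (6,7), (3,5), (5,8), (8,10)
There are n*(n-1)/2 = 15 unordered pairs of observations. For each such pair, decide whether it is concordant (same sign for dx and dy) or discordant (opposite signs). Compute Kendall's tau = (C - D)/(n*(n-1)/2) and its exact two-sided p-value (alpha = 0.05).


Step 1: Enumerate the 15 unordered pairs (i,j) with i<j and classify each by sign(x_j-x_i) * sign(y_j-y_i).
  (1,2):dx=-9,dy=-10->C; (1,3):dx=-4,dy=-5->C; (1,4):dx=-7,dy=-7->C; (1,5):dx=-5,dy=-4->C
  (1,6):dx=-2,dy=-2->C; (2,3):dx=+5,dy=+5->C; (2,4):dx=+2,dy=+3->C; (2,5):dx=+4,dy=+6->C
  (2,6):dx=+7,dy=+8->C; (3,4):dx=-3,dy=-2->C; (3,5):dx=-1,dy=+1->D; (3,6):dx=+2,dy=+3->C
  (4,5):dx=+2,dy=+3->C; (4,6):dx=+5,dy=+5->C; (5,6):dx=+3,dy=+2->C
Step 2: C = 14, D = 1, total pairs = 15.
Step 3: tau = (C - D)/(n(n-1)/2) = (14 - 1)/15 = 0.866667.
Step 4: Exact two-sided p-value (enumerate n! = 720 permutations of y under H0): p = 0.016667.
Step 5: alpha = 0.05. reject H0.

tau_b = 0.8667 (C=14, D=1), p = 0.016667, reject H0.


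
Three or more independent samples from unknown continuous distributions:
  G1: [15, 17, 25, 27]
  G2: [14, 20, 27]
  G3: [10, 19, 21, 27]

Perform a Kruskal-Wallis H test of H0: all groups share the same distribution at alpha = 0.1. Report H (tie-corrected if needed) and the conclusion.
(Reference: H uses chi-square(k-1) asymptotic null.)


Step 1: Combine all N = 11 observations and assign midranks.
sorted (value, group, rank): (10,G3,1), (14,G2,2), (15,G1,3), (17,G1,4), (19,G3,5), (20,G2,6), (21,G3,7), (25,G1,8), (27,G1,10), (27,G2,10), (27,G3,10)
Step 2: Sum ranks within each group.
R_1 = 25 (n_1 = 4)
R_2 = 18 (n_2 = 3)
R_3 = 23 (n_3 = 4)
Step 3: H = 12/(N(N+1)) * sum(R_i^2/n_i) - 3(N+1)
     = 12/(11*12) * (25^2/4 + 18^2/3 + 23^2/4) - 3*12
     = 0.090909 * 396.5 - 36
     = 0.045455.
Step 4: Ties present; correction factor C = 1 - 24/(11^3 - 11) = 0.981818. Corrected H = 0.045455 / 0.981818 = 0.046296.
Step 5: Under H0, H ~ chi^2(2); p-value = 0.977118.
Step 6: alpha = 0.1. fail to reject H0.

H = 0.0463, df = 2, p = 0.977118, fail to reject H0.


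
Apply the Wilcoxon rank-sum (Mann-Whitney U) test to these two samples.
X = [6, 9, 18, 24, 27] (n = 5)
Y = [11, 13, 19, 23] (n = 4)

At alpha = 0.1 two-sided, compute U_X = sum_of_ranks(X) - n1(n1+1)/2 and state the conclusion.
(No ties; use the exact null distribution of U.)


Step 1: Combine and sort all 9 observations; assign midranks.
sorted (value, group): (6,X), (9,X), (11,Y), (13,Y), (18,X), (19,Y), (23,Y), (24,X), (27,X)
ranks: 6->1, 9->2, 11->3, 13->4, 18->5, 19->6, 23->7, 24->8, 27->9
Step 2: Rank sum for X: R1 = 1 + 2 + 5 + 8 + 9 = 25.
Step 3: U_X = R1 - n1(n1+1)/2 = 25 - 5*6/2 = 25 - 15 = 10.
       U_Y = n1*n2 - U_X = 20 - 10 = 10.
Step 4: No ties, so the exact null distribution of U (based on enumerating the C(9,5) = 126 equally likely rank assignments) gives the two-sided p-value.
Step 5: p-value = 1.000000; compare to alpha = 0.1. fail to reject H0.

U_X = 10, p = 1.000000, fail to reject H0 at alpha = 0.1.


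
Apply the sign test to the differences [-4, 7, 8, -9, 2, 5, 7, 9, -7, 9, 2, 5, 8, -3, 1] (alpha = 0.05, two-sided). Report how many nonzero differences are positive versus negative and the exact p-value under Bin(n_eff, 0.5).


Step 1: Discard zero differences. Original n = 15; n_eff = number of nonzero differences = 15.
Nonzero differences (with sign): -4, +7, +8, -9, +2, +5, +7, +9, -7, +9, +2, +5, +8, -3, +1
Step 2: Count signs: positive = 11, negative = 4.
Step 3: Under H0: P(positive) = 0.5, so the number of positives S ~ Bin(15, 0.5).
Step 4: Two-sided exact p-value = sum of Bin(15,0.5) probabilities at or below the observed probability = 0.118469.
Step 5: alpha = 0.05. fail to reject H0.

n_eff = 15, pos = 11, neg = 4, p = 0.118469, fail to reject H0.


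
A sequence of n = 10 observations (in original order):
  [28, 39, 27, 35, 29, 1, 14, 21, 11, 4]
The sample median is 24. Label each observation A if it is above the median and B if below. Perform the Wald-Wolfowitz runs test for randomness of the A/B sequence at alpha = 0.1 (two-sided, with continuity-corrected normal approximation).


Step 1: Compute median = 24; label A = above, B = below.
Labels in order: AAAAABBBBB  (n_A = 5, n_B = 5)
Step 2: Count runs R = 2.
Step 3: Under H0 (random ordering), E[R] = 2*n_A*n_B/(n_A+n_B) + 1 = 2*5*5/10 + 1 = 6.0000.
        Var[R] = 2*n_A*n_B*(2*n_A*n_B - n_A - n_B) / ((n_A+n_B)^2 * (n_A+n_B-1)) = 2000/900 = 2.2222.
        SD[R] = 1.4907.
Step 4: Continuity-corrected z = (R + 0.5 - E[R]) / SD[R] = (2 + 0.5 - 6.0000) / 1.4907 = -2.3479.
Step 5: Two-sided p-value via normal approximation = 2*(1 - Phi(|z|)) = 0.018881.
Step 6: alpha = 0.1. reject H0.

R = 2, z = -2.3479, p = 0.018881, reject H0.


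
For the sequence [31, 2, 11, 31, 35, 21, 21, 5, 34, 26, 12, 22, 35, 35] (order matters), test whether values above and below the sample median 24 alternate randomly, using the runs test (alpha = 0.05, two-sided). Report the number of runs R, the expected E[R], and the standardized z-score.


Step 1: Compute median = 24; label A = above, B = below.
Labels in order: ABBAABBBAABBAA  (n_A = 7, n_B = 7)
Step 2: Count runs R = 7.
Step 3: Under H0 (random ordering), E[R] = 2*n_A*n_B/(n_A+n_B) + 1 = 2*7*7/14 + 1 = 8.0000.
        Var[R] = 2*n_A*n_B*(2*n_A*n_B - n_A - n_B) / ((n_A+n_B)^2 * (n_A+n_B-1)) = 8232/2548 = 3.2308.
        SD[R] = 1.7974.
Step 4: Continuity-corrected z = (R + 0.5 - E[R]) / SD[R] = (7 + 0.5 - 8.0000) / 1.7974 = -0.2782.
Step 5: Two-sided p-value via normal approximation = 2*(1 - Phi(|z|)) = 0.780879.
Step 6: alpha = 0.05. fail to reject H0.

R = 7, z = -0.2782, p = 0.780879, fail to reject H0.


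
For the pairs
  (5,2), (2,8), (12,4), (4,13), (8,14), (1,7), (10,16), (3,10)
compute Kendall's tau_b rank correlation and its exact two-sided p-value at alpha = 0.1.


Step 1: Enumerate the 28 unordered pairs (i,j) with i<j and classify each by sign(x_j-x_i) * sign(y_j-y_i).
  (1,2):dx=-3,dy=+6->D; (1,3):dx=+7,dy=+2->C; (1,4):dx=-1,dy=+11->D; (1,5):dx=+3,dy=+12->C
  (1,6):dx=-4,dy=+5->D; (1,7):dx=+5,dy=+14->C; (1,8):dx=-2,dy=+8->D; (2,3):dx=+10,dy=-4->D
  (2,4):dx=+2,dy=+5->C; (2,5):dx=+6,dy=+6->C; (2,6):dx=-1,dy=-1->C; (2,7):dx=+8,dy=+8->C
  (2,8):dx=+1,dy=+2->C; (3,4):dx=-8,dy=+9->D; (3,5):dx=-4,dy=+10->D; (3,6):dx=-11,dy=+3->D
  (3,7):dx=-2,dy=+12->D; (3,8):dx=-9,dy=+6->D; (4,5):dx=+4,dy=+1->C; (4,6):dx=-3,dy=-6->C
  (4,7):dx=+6,dy=+3->C; (4,8):dx=-1,dy=-3->C; (5,6):dx=-7,dy=-7->C; (5,7):dx=+2,dy=+2->C
  (5,8):dx=-5,dy=-4->C; (6,7):dx=+9,dy=+9->C; (6,8):dx=+2,dy=+3->C; (7,8):dx=-7,dy=-6->C
Step 2: C = 18, D = 10, total pairs = 28.
Step 3: tau = (C - D)/(n(n-1)/2) = (18 - 10)/28 = 0.285714.
Step 4: Exact two-sided p-value (enumerate n! = 40320 permutations of y under H0): p = 0.398760.
Step 5: alpha = 0.1. fail to reject H0.

tau_b = 0.2857 (C=18, D=10), p = 0.398760, fail to reject H0.


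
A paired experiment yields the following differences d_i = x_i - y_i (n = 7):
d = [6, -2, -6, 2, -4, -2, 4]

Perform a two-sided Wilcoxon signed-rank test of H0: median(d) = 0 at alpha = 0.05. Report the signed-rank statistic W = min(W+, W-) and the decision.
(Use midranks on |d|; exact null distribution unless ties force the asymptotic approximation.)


Step 1: Drop any zero differences (none here) and take |d_i|.
|d| = [6, 2, 6, 2, 4, 2, 4]
Step 2: Midrank |d_i| (ties get averaged ranks).
ranks: |6|->6.5, |2|->2, |6|->6.5, |2|->2, |4|->4.5, |2|->2, |4|->4.5
Step 3: Attach original signs; sum ranks with positive sign and with negative sign.
W+ = 6.5 + 2 + 4.5 = 13
W- = 2 + 6.5 + 4.5 + 2 = 15
(Check: W+ + W- = 28 should equal n(n+1)/2 = 28.)
Step 4: Test statistic W = min(W+, W-) = 13.
Step 5: Ties in |d|, so use the tie-corrected normal approximation.
        E[W] = n(n+1)/4 = 7*8/4 = 14.
        Tie groups: |d|=2 (t=3), |d|=4 (t=2), |d|=6 (t=2); sum(t^3 - t) = 36.
        Var[W] = n(n+1)(2n+1)/24 - sum(t^3-t)/48 = 840/24 - 36/48 = 34.25.
        z = (W - E[W]) / sqrt(Var[W]) = (13 - 14) / 5.8523 = -0.1709.
        Two-sided p = 2*Phi(z) = 0.864325.
Step 6: alpha = 0.05. fail to reject H0.

W+ = 13, W- = 15, W = min = 13, p = 0.864325, fail to reject H0.


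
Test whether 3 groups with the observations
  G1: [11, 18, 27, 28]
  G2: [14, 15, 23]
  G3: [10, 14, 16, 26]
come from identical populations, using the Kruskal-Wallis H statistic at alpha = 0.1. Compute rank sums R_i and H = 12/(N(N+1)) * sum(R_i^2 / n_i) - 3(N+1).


Step 1: Combine all N = 11 observations and assign midranks.
sorted (value, group, rank): (10,G3,1), (11,G1,2), (14,G2,3.5), (14,G3,3.5), (15,G2,5), (16,G3,6), (18,G1,7), (23,G2,8), (26,G3,9), (27,G1,10), (28,G1,11)
Step 2: Sum ranks within each group.
R_1 = 30 (n_1 = 4)
R_2 = 16.5 (n_2 = 3)
R_3 = 19.5 (n_3 = 4)
Step 3: H = 12/(N(N+1)) * sum(R_i^2/n_i) - 3(N+1)
     = 12/(11*12) * (30^2/4 + 16.5^2/3 + 19.5^2/4) - 3*12
     = 0.090909 * 410.812 - 36
     = 1.346591.
Step 4: Ties present; correction factor C = 1 - 6/(11^3 - 11) = 0.995455. Corrected H = 1.346591 / 0.995455 = 1.352740.
Step 5: Under H0, H ~ chi^2(2); p-value = 0.508459.
Step 6: alpha = 0.1. fail to reject H0.

H = 1.3527, df = 2, p = 0.508459, fail to reject H0.


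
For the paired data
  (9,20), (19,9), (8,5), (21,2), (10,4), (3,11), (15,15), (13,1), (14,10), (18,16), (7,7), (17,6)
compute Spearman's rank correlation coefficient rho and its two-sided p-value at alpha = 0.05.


Step 1: Rank x and y separately (midranks; no ties here).
rank(x): 9->4, 19->11, 8->3, 21->12, 10->5, 3->1, 15->8, 13->6, 14->7, 18->10, 7->2, 17->9
rank(y): 20->12, 9->7, 5->4, 2->2, 4->3, 11->9, 15->10, 1->1, 10->8, 16->11, 7->6, 6->5
Step 2: d_i = R_x(i) - R_y(i); compute d_i^2.
  (4-12)^2=64, (11-7)^2=16, (3-4)^2=1, (12-2)^2=100, (5-3)^2=4, (1-9)^2=64, (8-10)^2=4, (6-1)^2=25, (7-8)^2=1, (10-11)^2=1, (2-6)^2=16, (9-5)^2=16
sum(d^2) = 312.
Step 3: rho = 1 - 6*312 / (12*(12^2 - 1)) = 1 - 1872/1716 = -0.090909.
Step 4: Under H0, t = rho * sqrt((n-2)/(1-rho^2)) = -0.2887 ~ t(10).
Step 5: Two-sided p-value from the t-distribution with 10 df = 0.778725.
Step 6: alpha = 0.05. fail to reject H0.

rho = -0.0909, p = 0.778725, fail to reject H0 at alpha = 0.05.


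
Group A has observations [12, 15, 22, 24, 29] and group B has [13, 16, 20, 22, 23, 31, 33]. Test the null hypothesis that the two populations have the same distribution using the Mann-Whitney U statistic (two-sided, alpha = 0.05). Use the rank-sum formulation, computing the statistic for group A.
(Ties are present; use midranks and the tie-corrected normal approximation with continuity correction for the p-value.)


Step 1: Combine and sort all 12 observations; assign midranks.
sorted (value, group): (12,X), (13,Y), (15,X), (16,Y), (20,Y), (22,X), (22,Y), (23,Y), (24,X), (29,X), (31,Y), (33,Y)
ranks: 12->1, 13->2, 15->3, 16->4, 20->5, 22->6.5, 22->6.5, 23->8, 24->9, 29->10, 31->11, 33->12
Step 2: Rank sum for X: R1 = 1 + 3 + 6.5 + 9 + 10 = 29.5.
Step 3: U_X = R1 - n1(n1+1)/2 = 29.5 - 5*6/2 = 29.5 - 15 = 14.5.
       U_Y = n1*n2 - U_X = 35 - 14.5 = 20.5.
Step 4: Ties are present, so use the tie-corrected normal approximation (with continuity correction) for the p-value.
Step 5: p-value = 0.684221; compare to alpha = 0.05. fail to reject H0.

U_X = 14.5, p = 0.684221, fail to reject H0 at alpha = 0.05.


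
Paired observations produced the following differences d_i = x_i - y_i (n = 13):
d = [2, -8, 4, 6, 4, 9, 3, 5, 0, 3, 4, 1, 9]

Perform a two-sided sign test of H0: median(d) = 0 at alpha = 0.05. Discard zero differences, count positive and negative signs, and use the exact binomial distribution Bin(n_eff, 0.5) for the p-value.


Step 1: Discard zero differences. Original n = 13; n_eff = number of nonzero differences = 12.
Nonzero differences (with sign): +2, -8, +4, +6, +4, +9, +3, +5, +3, +4, +1, +9
Step 2: Count signs: positive = 11, negative = 1.
Step 3: Under H0: P(positive) = 0.5, so the number of positives S ~ Bin(12, 0.5).
Step 4: Two-sided exact p-value = sum of Bin(12,0.5) probabilities at or below the observed probability = 0.006348.
Step 5: alpha = 0.05. reject H0.

n_eff = 12, pos = 11, neg = 1, p = 0.006348, reject H0.


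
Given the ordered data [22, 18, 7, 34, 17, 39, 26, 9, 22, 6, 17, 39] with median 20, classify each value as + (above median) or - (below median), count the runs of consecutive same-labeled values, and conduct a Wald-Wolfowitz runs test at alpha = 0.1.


Step 1: Compute median = 20; label A = above, B = below.
Labels in order: ABBABAABABBA  (n_A = 6, n_B = 6)
Step 2: Count runs R = 9.
Step 3: Under H0 (random ordering), E[R] = 2*n_A*n_B/(n_A+n_B) + 1 = 2*6*6/12 + 1 = 7.0000.
        Var[R] = 2*n_A*n_B*(2*n_A*n_B - n_A - n_B) / ((n_A+n_B)^2 * (n_A+n_B-1)) = 4320/1584 = 2.7273.
        SD[R] = 1.6514.
Step 4: Continuity-corrected z = (R - 0.5 - E[R]) / SD[R] = (9 - 0.5 - 7.0000) / 1.6514 = 0.9083.
Step 5: Two-sided p-value via normal approximation = 2*(1 - Phi(|z|)) = 0.363722.
Step 6: alpha = 0.1. fail to reject H0.

R = 9, z = 0.9083, p = 0.363722, fail to reject H0.


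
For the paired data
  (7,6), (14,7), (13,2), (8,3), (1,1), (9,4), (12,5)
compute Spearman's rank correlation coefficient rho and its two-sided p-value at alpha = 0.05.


Step 1: Rank x and y separately (midranks; no ties here).
rank(x): 7->2, 14->7, 13->6, 8->3, 1->1, 9->4, 12->5
rank(y): 6->6, 7->7, 2->2, 3->3, 1->1, 4->4, 5->5
Step 2: d_i = R_x(i) - R_y(i); compute d_i^2.
  (2-6)^2=16, (7-7)^2=0, (6-2)^2=16, (3-3)^2=0, (1-1)^2=0, (4-4)^2=0, (5-5)^2=0
sum(d^2) = 32.
Step 3: rho = 1 - 6*32 / (7*(7^2 - 1)) = 1 - 192/336 = 0.428571.
Step 4: Under H0, t = rho * sqrt((n-2)/(1-rho^2)) = 1.0607 ~ t(5).
Step 5: Two-sided p-value from the t-distribution with 5 df = 0.337368.
Step 6: alpha = 0.05. fail to reject H0.

rho = 0.4286, p = 0.337368, fail to reject H0 at alpha = 0.05.


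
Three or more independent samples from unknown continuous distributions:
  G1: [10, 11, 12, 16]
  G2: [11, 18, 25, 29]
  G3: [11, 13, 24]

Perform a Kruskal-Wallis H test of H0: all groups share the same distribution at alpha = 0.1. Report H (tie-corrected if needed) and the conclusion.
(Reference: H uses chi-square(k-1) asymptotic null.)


Step 1: Combine all N = 11 observations and assign midranks.
sorted (value, group, rank): (10,G1,1), (11,G1,3), (11,G2,3), (11,G3,3), (12,G1,5), (13,G3,6), (16,G1,7), (18,G2,8), (24,G3,9), (25,G2,10), (29,G2,11)
Step 2: Sum ranks within each group.
R_1 = 16 (n_1 = 4)
R_2 = 32 (n_2 = 4)
R_3 = 18 (n_3 = 3)
Step 3: H = 12/(N(N+1)) * sum(R_i^2/n_i) - 3(N+1)
     = 12/(11*12) * (16^2/4 + 32^2/4 + 18^2/3) - 3*12
     = 0.090909 * 428 - 36
     = 2.909091.
Step 4: Ties present; correction factor C = 1 - 24/(11^3 - 11) = 0.981818. Corrected H = 2.909091 / 0.981818 = 2.962963.
Step 5: Under H0, H ~ chi^2(2); p-value = 0.227301.
Step 6: alpha = 0.1. fail to reject H0.

H = 2.9630, df = 2, p = 0.227301, fail to reject H0.


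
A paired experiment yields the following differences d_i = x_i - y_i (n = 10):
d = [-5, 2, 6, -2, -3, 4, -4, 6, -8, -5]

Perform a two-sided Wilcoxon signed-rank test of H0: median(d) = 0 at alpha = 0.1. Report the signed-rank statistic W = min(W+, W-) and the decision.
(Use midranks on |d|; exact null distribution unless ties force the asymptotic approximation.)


Step 1: Drop any zero differences (none here) and take |d_i|.
|d| = [5, 2, 6, 2, 3, 4, 4, 6, 8, 5]
Step 2: Midrank |d_i| (ties get averaged ranks).
ranks: |5|->6.5, |2|->1.5, |6|->8.5, |2|->1.5, |3|->3, |4|->4.5, |4|->4.5, |6|->8.5, |8|->10, |5|->6.5
Step 3: Attach original signs; sum ranks with positive sign and with negative sign.
W+ = 1.5 + 8.5 + 4.5 + 8.5 = 23
W- = 6.5 + 1.5 + 3 + 4.5 + 10 + 6.5 = 32
(Check: W+ + W- = 55 should equal n(n+1)/2 = 55.)
Step 4: Test statistic W = min(W+, W-) = 23.
Step 5: Ties in |d|, so use the tie-corrected normal approximation.
        E[W] = n(n+1)/4 = 10*11/4 = 27.5.
        Tie groups: |d|=2 (t=2), |d|=4 (t=2), |d|=5 (t=2), |d|=6 (t=2); sum(t^3 - t) = 24.
        Var[W] = n(n+1)(2n+1)/24 - sum(t^3-t)/48 = 2310/24 - 24/48 = 95.75.
        z = (W - E[W]) / sqrt(Var[W]) = (23 - 27.5) / 9.7852 = -0.4599.
        Two-sided p = 2*Phi(z) = 0.645603.
Step 6: alpha = 0.1. fail to reject H0.

W+ = 23, W- = 32, W = min = 23, p = 0.645603, fail to reject H0.


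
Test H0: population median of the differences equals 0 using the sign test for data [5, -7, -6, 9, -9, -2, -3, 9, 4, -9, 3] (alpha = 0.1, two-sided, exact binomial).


Step 1: Discard zero differences. Original n = 11; n_eff = number of nonzero differences = 11.
Nonzero differences (with sign): +5, -7, -6, +9, -9, -2, -3, +9, +4, -9, +3
Step 2: Count signs: positive = 5, negative = 6.
Step 3: Under H0: P(positive) = 0.5, so the number of positives S ~ Bin(11, 0.5).
Step 4: Two-sided exact p-value = sum of Bin(11,0.5) probabilities at or below the observed probability = 1.000000.
Step 5: alpha = 0.1. fail to reject H0.

n_eff = 11, pos = 5, neg = 6, p = 1.000000, fail to reject H0.


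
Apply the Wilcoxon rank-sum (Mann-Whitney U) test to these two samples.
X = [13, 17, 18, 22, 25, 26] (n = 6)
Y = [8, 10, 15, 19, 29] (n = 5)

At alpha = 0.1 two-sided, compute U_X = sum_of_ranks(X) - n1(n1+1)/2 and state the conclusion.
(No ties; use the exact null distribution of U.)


Step 1: Combine and sort all 11 observations; assign midranks.
sorted (value, group): (8,Y), (10,Y), (13,X), (15,Y), (17,X), (18,X), (19,Y), (22,X), (25,X), (26,X), (29,Y)
ranks: 8->1, 10->2, 13->3, 15->4, 17->5, 18->6, 19->7, 22->8, 25->9, 26->10, 29->11
Step 2: Rank sum for X: R1 = 3 + 5 + 6 + 8 + 9 + 10 = 41.
Step 3: U_X = R1 - n1(n1+1)/2 = 41 - 6*7/2 = 41 - 21 = 20.
       U_Y = n1*n2 - U_X = 30 - 20 = 10.
Step 4: No ties, so the exact null distribution of U (based on enumerating the C(11,6) = 462 equally likely rank assignments) gives the two-sided p-value.
Step 5: p-value = 0.428571; compare to alpha = 0.1. fail to reject H0.

U_X = 20, p = 0.428571, fail to reject H0 at alpha = 0.1.


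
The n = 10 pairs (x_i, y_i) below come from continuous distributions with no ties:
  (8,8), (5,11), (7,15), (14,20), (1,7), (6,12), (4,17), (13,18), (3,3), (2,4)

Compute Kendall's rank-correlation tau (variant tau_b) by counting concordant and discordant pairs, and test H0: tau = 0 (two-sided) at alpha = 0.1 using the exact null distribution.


Step 1: Enumerate the 45 unordered pairs (i,j) with i<j and classify each by sign(x_j-x_i) * sign(y_j-y_i).
  (1,2):dx=-3,dy=+3->D; (1,3):dx=-1,dy=+7->D; (1,4):dx=+6,dy=+12->C; (1,5):dx=-7,dy=-1->C
  (1,6):dx=-2,dy=+4->D; (1,7):dx=-4,dy=+9->D; (1,8):dx=+5,dy=+10->C; (1,9):dx=-5,dy=-5->C
  (1,10):dx=-6,dy=-4->C; (2,3):dx=+2,dy=+4->C; (2,4):dx=+9,dy=+9->C; (2,5):dx=-4,dy=-4->C
  (2,6):dx=+1,dy=+1->C; (2,7):dx=-1,dy=+6->D; (2,8):dx=+8,dy=+7->C; (2,9):dx=-2,dy=-8->C
  (2,10):dx=-3,dy=-7->C; (3,4):dx=+7,dy=+5->C; (3,5):dx=-6,dy=-8->C; (3,6):dx=-1,dy=-3->C
  (3,7):dx=-3,dy=+2->D; (3,8):dx=+6,dy=+3->C; (3,9):dx=-4,dy=-12->C; (3,10):dx=-5,dy=-11->C
  (4,5):dx=-13,dy=-13->C; (4,6):dx=-8,dy=-8->C; (4,7):dx=-10,dy=-3->C; (4,8):dx=-1,dy=-2->C
  (4,9):dx=-11,dy=-17->C; (4,10):dx=-12,dy=-16->C; (5,6):dx=+5,dy=+5->C; (5,7):dx=+3,dy=+10->C
  (5,8):dx=+12,dy=+11->C; (5,9):dx=+2,dy=-4->D; (5,10):dx=+1,dy=-3->D; (6,7):dx=-2,dy=+5->D
  (6,8):dx=+7,dy=+6->C; (6,9):dx=-3,dy=-9->C; (6,10):dx=-4,dy=-8->C; (7,8):dx=+9,dy=+1->C
  (7,9):dx=-1,dy=-14->C; (7,10):dx=-2,dy=-13->C; (8,9):dx=-10,dy=-15->C; (8,10):dx=-11,dy=-14->C
  (9,10):dx=-1,dy=+1->D
Step 2: C = 35, D = 10, total pairs = 45.
Step 3: tau = (C - D)/(n(n-1)/2) = (35 - 10)/45 = 0.555556.
Step 4: Exact two-sided p-value (enumerate n! = 3628800 permutations of y under H0): p = 0.028609.
Step 5: alpha = 0.1. reject H0.

tau_b = 0.5556 (C=35, D=10), p = 0.028609, reject H0.


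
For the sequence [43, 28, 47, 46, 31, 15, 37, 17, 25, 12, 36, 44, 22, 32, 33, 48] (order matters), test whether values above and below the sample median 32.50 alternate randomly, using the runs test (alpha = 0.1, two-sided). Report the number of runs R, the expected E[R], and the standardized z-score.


Step 1: Compute median = 32.50; label A = above, B = below.
Labels in order: ABAABBABBBAABBAA  (n_A = 8, n_B = 8)
Step 2: Count runs R = 9.
Step 3: Under H0 (random ordering), E[R] = 2*n_A*n_B/(n_A+n_B) + 1 = 2*8*8/16 + 1 = 9.0000.
        Var[R] = 2*n_A*n_B*(2*n_A*n_B - n_A - n_B) / ((n_A+n_B)^2 * (n_A+n_B-1)) = 14336/3840 = 3.7333.
        SD[R] = 1.9322.
Step 4: R = E[R], so z = 0 with no continuity correction.
Step 5: Two-sided p-value via normal approximation = 2*(1 - Phi(|z|)) = 1.000000.
Step 6: alpha = 0.1. fail to reject H0.

R = 9, z = 0.0000, p = 1.000000, fail to reject H0.


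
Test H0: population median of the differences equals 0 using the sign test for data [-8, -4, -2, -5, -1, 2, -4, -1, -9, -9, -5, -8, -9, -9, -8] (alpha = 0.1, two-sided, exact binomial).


Step 1: Discard zero differences. Original n = 15; n_eff = number of nonzero differences = 15.
Nonzero differences (with sign): -8, -4, -2, -5, -1, +2, -4, -1, -9, -9, -5, -8, -9, -9, -8
Step 2: Count signs: positive = 1, negative = 14.
Step 3: Under H0: P(positive) = 0.5, so the number of positives S ~ Bin(15, 0.5).
Step 4: Two-sided exact p-value = sum of Bin(15,0.5) probabilities at or below the observed probability = 0.000977.
Step 5: alpha = 0.1. reject H0.

n_eff = 15, pos = 1, neg = 14, p = 0.000977, reject H0.


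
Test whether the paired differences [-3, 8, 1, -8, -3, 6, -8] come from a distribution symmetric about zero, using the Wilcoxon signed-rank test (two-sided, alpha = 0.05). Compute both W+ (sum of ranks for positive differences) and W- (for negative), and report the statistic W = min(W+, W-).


Step 1: Drop any zero differences (none here) and take |d_i|.
|d| = [3, 8, 1, 8, 3, 6, 8]
Step 2: Midrank |d_i| (ties get averaged ranks).
ranks: |3|->2.5, |8|->6, |1|->1, |8|->6, |3|->2.5, |6|->4, |8|->6
Step 3: Attach original signs; sum ranks with positive sign and with negative sign.
W+ = 6 + 1 + 4 = 11
W- = 2.5 + 6 + 2.5 + 6 = 17
(Check: W+ + W- = 28 should equal n(n+1)/2 = 28.)
Step 4: Test statistic W = min(W+, W-) = 11.
Step 5: Ties in |d|, so use the tie-corrected normal approximation.
        E[W] = n(n+1)/4 = 7*8/4 = 14.
        Tie groups: |d|=3 (t=2), |d|=8 (t=3); sum(t^3 - t) = 30.
        Var[W] = n(n+1)(2n+1)/24 - sum(t^3-t)/48 = 840/24 - 30/48 = 34.375.
        z = (W - E[W]) / sqrt(Var[W]) = (11 - 14) / 5.8630 = -0.5117.
        Two-sided p = 2*Phi(z) = 0.608874.
Step 6: alpha = 0.05. fail to reject H0.

W+ = 11, W- = 17, W = min = 11, p = 0.608874, fail to reject H0.


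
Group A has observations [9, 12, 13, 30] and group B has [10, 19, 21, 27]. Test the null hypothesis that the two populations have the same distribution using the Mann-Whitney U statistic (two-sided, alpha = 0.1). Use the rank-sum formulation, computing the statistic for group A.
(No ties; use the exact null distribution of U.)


Step 1: Combine and sort all 8 observations; assign midranks.
sorted (value, group): (9,X), (10,Y), (12,X), (13,X), (19,Y), (21,Y), (27,Y), (30,X)
ranks: 9->1, 10->2, 12->3, 13->4, 19->5, 21->6, 27->7, 30->8
Step 2: Rank sum for X: R1 = 1 + 3 + 4 + 8 = 16.
Step 3: U_X = R1 - n1(n1+1)/2 = 16 - 4*5/2 = 16 - 10 = 6.
       U_Y = n1*n2 - U_X = 16 - 6 = 10.
Step 4: No ties, so the exact null distribution of U (based on enumerating the C(8,4) = 70 equally likely rank assignments) gives the two-sided p-value.
Step 5: p-value = 0.685714; compare to alpha = 0.1. fail to reject H0.

U_X = 6, p = 0.685714, fail to reject H0 at alpha = 0.1.


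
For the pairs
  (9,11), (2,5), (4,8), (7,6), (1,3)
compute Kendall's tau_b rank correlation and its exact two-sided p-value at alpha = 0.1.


Step 1: Enumerate the 10 unordered pairs (i,j) with i<j and classify each by sign(x_j-x_i) * sign(y_j-y_i).
  (1,2):dx=-7,dy=-6->C; (1,3):dx=-5,dy=-3->C; (1,4):dx=-2,dy=-5->C; (1,5):dx=-8,dy=-8->C
  (2,3):dx=+2,dy=+3->C; (2,4):dx=+5,dy=+1->C; (2,5):dx=-1,dy=-2->C; (3,4):dx=+3,dy=-2->D
  (3,5):dx=-3,dy=-5->C; (4,5):dx=-6,dy=-3->C
Step 2: C = 9, D = 1, total pairs = 10.
Step 3: tau = (C - D)/(n(n-1)/2) = (9 - 1)/10 = 0.800000.
Step 4: Exact two-sided p-value (enumerate n! = 120 permutations of y under H0): p = 0.083333.
Step 5: alpha = 0.1. reject H0.

tau_b = 0.8000 (C=9, D=1), p = 0.083333, reject H0.


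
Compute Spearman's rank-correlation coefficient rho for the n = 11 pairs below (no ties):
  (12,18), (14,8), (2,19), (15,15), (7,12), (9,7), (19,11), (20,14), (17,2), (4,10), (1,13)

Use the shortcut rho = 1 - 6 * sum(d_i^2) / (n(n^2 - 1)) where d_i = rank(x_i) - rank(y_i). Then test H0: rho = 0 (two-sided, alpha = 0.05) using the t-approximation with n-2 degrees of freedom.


Step 1: Rank x and y separately (midranks; no ties here).
rank(x): 12->6, 14->7, 2->2, 15->8, 7->4, 9->5, 19->10, 20->11, 17->9, 4->3, 1->1
rank(y): 18->10, 8->3, 19->11, 15->9, 12->6, 7->2, 11->5, 14->8, 2->1, 10->4, 13->7
Step 2: d_i = R_x(i) - R_y(i); compute d_i^2.
  (6-10)^2=16, (7-3)^2=16, (2-11)^2=81, (8-9)^2=1, (4-6)^2=4, (5-2)^2=9, (10-5)^2=25, (11-8)^2=9, (9-1)^2=64, (3-4)^2=1, (1-7)^2=36
sum(d^2) = 262.
Step 3: rho = 1 - 6*262 / (11*(11^2 - 1)) = 1 - 1572/1320 = -0.190909.
Step 4: Under H0, t = rho * sqrt((n-2)/(1-rho^2)) = -0.5835 ~ t(9).
Step 5: Two-sided p-value from the t-distribution with 9 df = 0.573913.
Step 6: alpha = 0.05. fail to reject H0.

rho = -0.1909, p = 0.573913, fail to reject H0 at alpha = 0.05.


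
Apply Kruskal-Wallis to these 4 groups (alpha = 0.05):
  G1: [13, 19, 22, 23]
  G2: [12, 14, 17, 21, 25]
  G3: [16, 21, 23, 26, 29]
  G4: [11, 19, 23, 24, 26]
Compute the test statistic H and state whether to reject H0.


Step 1: Combine all N = 19 observations and assign midranks.
sorted (value, group, rank): (11,G4,1), (12,G2,2), (13,G1,3), (14,G2,4), (16,G3,5), (17,G2,6), (19,G1,7.5), (19,G4,7.5), (21,G2,9.5), (21,G3,9.5), (22,G1,11), (23,G1,13), (23,G3,13), (23,G4,13), (24,G4,15), (25,G2,16), (26,G3,17.5), (26,G4,17.5), (29,G3,19)
Step 2: Sum ranks within each group.
R_1 = 34.5 (n_1 = 4)
R_2 = 37.5 (n_2 = 5)
R_3 = 64 (n_3 = 5)
R_4 = 54 (n_4 = 5)
Step 3: H = 12/(N(N+1)) * sum(R_i^2/n_i) - 3(N+1)
     = 12/(19*20) * (34.5^2/4 + 37.5^2/5 + 64^2/5 + 54^2/5) - 3*20
     = 0.031579 * 1981.21 - 60
     = 2.564605.
Step 4: Ties present; correction factor C = 1 - 42/(19^3 - 19) = 0.993860. Corrected H = 2.564605 / 0.993860 = 2.580450.
Step 5: Under H0, H ~ chi^2(3); p-value = 0.460927.
Step 6: alpha = 0.05. fail to reject H0.

H = 2.5805, df = 3, p = 0.460927, fail to reject H0.


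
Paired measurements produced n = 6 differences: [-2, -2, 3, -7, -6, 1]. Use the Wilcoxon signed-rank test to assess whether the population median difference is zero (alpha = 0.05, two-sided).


Step 1: Drop any zero differences (none here) and take |d_i|.
|d| = [2, 2, 3, 7, 6, 1]
Step 2: Midrank |d_i| (ties get averaged ranks).
ranks: |2|->2.5, |2|->2.5, |3|->4, |7|->6, |6|->5, |1|->1
Step 3: Attach original signs; sum ranks with positive sign and with negative sign.
W+ = 4 + 1 = 5
W- = 2.5 + 2.5 + 6 + 5 = 16
(Check: W+ + W- = 21 should equal n(n+1)/2 = 21.)
Step 4: Test statistic W = min(W+, W-) = 5.
Step 5: Ties in |d|, so use the tie-corrected normal approximation.
        E[W] = n(n+1)/4 = 6*7/4 = 10.5.
        Tie groups: |d|=2 (t=2); sum(t^3 - t) = 6.
        Var[W] = n(n+1)(2n+1)/24 - sum(t^3-t)/48 = 546/24 - 6/48 = 22.625.
        z = (W - E[W]) / sqrt(Var[W]) = (5 - 10.5) / 4.7566 = -1.1563.
        Two-sided p = 2*Phi(z) = 0.247561.
Step 6: alpha = 0.05. fail to reject H0.

W+ = 5, W- = 16, W = min = 5, p = 0.247561, fail to reject H0.


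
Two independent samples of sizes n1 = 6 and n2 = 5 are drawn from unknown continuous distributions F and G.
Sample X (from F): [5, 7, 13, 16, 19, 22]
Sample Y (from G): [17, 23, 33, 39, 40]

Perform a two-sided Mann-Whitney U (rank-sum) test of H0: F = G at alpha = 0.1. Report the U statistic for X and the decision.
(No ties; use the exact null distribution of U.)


Step 1: Combine and sort all 11 observations; assign midranks.
sorted (value, group): (5,X), (7,X), (13,X), (16,X), (17,Y), (19,X), (22,X), (23,Y), (33,Y), (39,Y), (40,Y)
ranks: 5->1, 7->2, 13->3, 16->4, 17->5, 19->6, 22->7, 23->8, 33->9, 39->10, 40->11
Step 2: Rank sum for X: R1 = 1 + 2 + 3 + 4 + 6 + 7 = 23.
Step 3: U_X = R1 - n1(n1+1)/2 = 23 - 6*7/2 = 23 - 21 = 2.
       U_Y = n1*n2 - U_X = 30 - 2 = 28.
Step 4: No ties, so the exact null distribution of U (based on enumerating the C(11,6) = 462 equally likely rank assignments) gives the two-sided p-value.
Step 5: p-value = 0.017316; compare to alpha = 0.1. reject H0.

U_X = 2, p = 0.017316, reject H0 at alpha = 0.1.


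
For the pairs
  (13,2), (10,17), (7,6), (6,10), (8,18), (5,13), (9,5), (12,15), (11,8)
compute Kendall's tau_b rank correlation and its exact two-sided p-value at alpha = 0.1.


Step 1: Enumerate the 36 unordered pairs (i,j) with i<j and classify each by sign(x_j-x_i) * sign(y_j-y_i).
  (1,2):dx=-3,dy=+15->D; (1,3):dx=-6,dy=+4->D; (1,4):dx=-7,dy=+8->D; (1,5):dx=-5,dy=+16->D
  (1,6):dx=-8,dy=+11->D; (1,7):dx=-4,dy=+3->D; (1,8):dx=-1,dy=+13->D; (1,9):dx=-2,dy=+6->D
  (2,3):dx=-3,dy=-11->C; (2,4):dx=-4,dy=-7->C; (2,5):dx=-2,dy=+1->D; (2,6):dx=-5,dy=-4->C
  (2,7):dx=-1,dy=-12->C; (2,8):dx=+2,dy=-2->D; (2,9):dx=+1,dy=-9->D; (3,4):dx=-1,dy=+4->D
  (3,5):dx=+1,dy=+12->C; (3,6):dx=-2,dy=+7->D; (3,7):dx=+2,dy=-1->D; (3,8):dx=+5,dy=+9->C
  (3,9):dx=+4,dy=+2->C; (4,5):dx=+2,dy=+8->C; (4,6):dx=-1,dy=+3->D; (4,7):dx=+3,dy=-5->D
  (4,8):dx=+6,dy=+5->C; (4,9):dx=+5,dy=-2->D; (5,6):dx=-3,dy=-5->C; (5,7):dx=+1,dy=-13->D
  (5,8):dx=+4,dy=-3->D; (5,9):dx=+3,dy=-10->D; (6,7):dx=+4,dy=-8->D; (6,8):dx=+7,dy=+2->C
  (6,9):dx=+6,dy=-5->D; (7,8):dx=+3,dy=+10->C; (7,9):dx=+2,dy=+3->C; (8,9):dx=-1,dy=-7->C
Step 2: C = 14, D = 22, total pairs = 36.
Step 3: tau = (C - D)/(n(n-1)/2) = (14 - 22)/36 = -0.222222.
Step 4: Exact two-sided p-value (enumerate n! = 362880 permutations of y under H0): p = 0.476709.
Step 5: alpha = 0.1. fail to reject H0.

tau_b = -0.2222 (C=14, D=22), p = 0.476709, fail to reject H0.


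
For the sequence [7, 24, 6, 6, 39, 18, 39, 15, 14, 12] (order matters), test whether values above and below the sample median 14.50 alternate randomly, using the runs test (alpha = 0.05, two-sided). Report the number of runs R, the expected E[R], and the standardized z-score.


Step 1: Compute median = 14.50; label A = above, B = below.
Labels in order: BABBAAAABB  (n_A = 5, n_B = 5)
Step 2: Count runs R = 5.
Step 3: Under H0 (random ordering), E[R] = 2*n_A*n_B/(n_A+n_B) + 1 = 2*5*5/10 + 1 = 6.0000.
        Var[R] = 2*n_A*n_B*(2*n_A*n_B - n_A - n_B) / ((n_A+n_B)^2 * (n_A+n_B-1)) = 2000/900 = 2.2222.
        SD[R] = 1.4907.
Step 4: Continuity-corrected z = (R + 0.5 - E[R]) / SD[R] = (5 + 0.5 - 6.0000) / 1.4907 = -0.3354.
Step 5: Two-sided p-value via normal approximation = 2*(1 - Phi(|z|)) = 0.737316.
Step 6: alpha = 0.05. fail to reject H0.

R = 5, z = -0.3354, p = 0.737316, fail to reject H0.


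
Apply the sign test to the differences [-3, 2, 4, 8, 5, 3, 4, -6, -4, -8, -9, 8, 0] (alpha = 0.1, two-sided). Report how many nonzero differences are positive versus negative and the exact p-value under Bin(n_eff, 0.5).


Step 1: Discard zero differences. Original n = 13; n_eff = number of nonzero differences = 12.
Nonzero differences (with sign): -3, +2, +4, +8, +5, +3, +4, -6, -4, -8, -9, +8
Step 2: Count signs: positive = 7, negative = 5.
Step 3: Under H0: P(positive) = 0.5, so the number of positives S ~ Bin(12, 0.5).
Step 4: Two-sided exact p-value = sum of Bin(12,0.5) probabilities at or below the observed probability = 0.774414.
Step 5: alpha = 0.1. fail to reject H0.

n_eff = 12, pos = 7, neg = 5, p = 0.774414, fail to reject H0.


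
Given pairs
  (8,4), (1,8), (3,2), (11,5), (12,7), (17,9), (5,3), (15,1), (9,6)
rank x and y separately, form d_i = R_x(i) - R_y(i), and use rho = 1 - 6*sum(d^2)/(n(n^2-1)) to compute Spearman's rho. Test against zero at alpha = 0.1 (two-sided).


Step 1: Rank x and y separately (midranks; no ties here).
rank(x): 8->4, 1->1, 3->2, 11->6, 12->7, 17->9, 5->3, 15->8, 9->5
rank(y): 4->4, 8->8, 2->2, 5->5, 7->7, 9->9, 3->3, 1->1, 6->6
Step 2: d_i = R_x(i) - R_y(i); compute d_i^2.
  (4-4)^2=0, (1-8)^2=49, (2-2)^2=0, (6-5)^2=1, (7-7)^2=0, (9-9)^2=0, (3-3)^2=0, (8-1)^2=49, (5-6)^2=1
sum(d^2) = 100.
Step 3: rho = 1 - 6*100 / (9*(9^2 - 1)) = 1 - 600/720 = 0.166667.
Step 4: Under H0, t = rho * sqrt((n-2)/(1-rho^2)) = 0.4472 ~ t(7).
Step 5: Two-sided p-value from the t-distribution with 7 df = 0.668231.
Step 6: alpha = 0.1. fail to reject H0.

rho = 0.1667, p = 0.668231, fail to reject H0 at alpha = 0.1.


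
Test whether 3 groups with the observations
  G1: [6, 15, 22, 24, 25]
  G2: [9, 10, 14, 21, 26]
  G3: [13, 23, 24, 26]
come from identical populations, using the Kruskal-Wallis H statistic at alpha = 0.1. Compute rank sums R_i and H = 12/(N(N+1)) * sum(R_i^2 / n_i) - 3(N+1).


Step 1: Combine all N = 14 observations and assign midranks.
sorted (value, group, rank): (6,G1,1), (9,G2,2), (10,G2,3), (13,G3,4), (14,G2,5), (15,G1,6), (21,G2,7), (22,G1,8), (23,G3,9), (24,G1,10.5), (24,G3,10.5), (25,G1,12), (26,G2,13.5), (26,G3,13.5)
Step 2: Sum ranks within each group.
R_1 = 37.5 (n_1 = 5)
R_2 = 30.5 (n_2 = 5)
R_3 = 37 (n_3 = 4)
Step 3: H = 12/(N(N+1)) * sum(R_i^2/n_i) - 3(N+1)
     = 12/(14*15) * (37.5^2/5 + 30.5^2/5 + 37^2/4) - 3*15
     = 0.057143 * 809.55 - 45
     = 1.260000.
Step 4: Ties present; correction factor C = 1 - 12/(14^3 - 14) = 0.995604. Corrected H = 1.260000 / 0.995604 = 1.265563.
Step 5: Under H0, H ~ chi^2(2); p-value = 0.531112.
Step 6: alpha = 0.1. fail to reject H0.

H = 1.2656, df = 2, p = 0.531112, fail to reject H0.


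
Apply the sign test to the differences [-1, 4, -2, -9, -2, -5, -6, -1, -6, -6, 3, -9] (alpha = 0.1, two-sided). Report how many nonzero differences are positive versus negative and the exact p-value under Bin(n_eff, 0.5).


Step 1: Discard zero differences. Original n = 12; n_eff = number of nonzero differences = 12.
Nonzero differences (with sign): -1, +4, -2, -9, -2, -5, -6, -1, -6, -6, +3, -9
Step 2: Count signs: positive = 2, negative = 10.
Step 3: Under H0: P(positive) = 0.5, so the number of positives S ~ Bin(12, 0.5).
Step 4: Two-sided exact p-value = sum of Bin(12,0.5) probabilities at or below the observed probability = 0.038574.
Step 5: alpha = 0.1. reject H0.

n_eff = 12, pos = 2, neg = 10, p = 0.038574, reject H0.


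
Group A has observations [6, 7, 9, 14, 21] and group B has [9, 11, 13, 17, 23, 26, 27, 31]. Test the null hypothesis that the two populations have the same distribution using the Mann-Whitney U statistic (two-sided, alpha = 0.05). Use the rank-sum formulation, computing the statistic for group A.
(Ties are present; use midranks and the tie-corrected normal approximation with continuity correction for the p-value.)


Step 1: Combine and sort all 13 observations; assign midranks.
sorted (value, group): (6,X), (7,X), (9,X), (9,Y), (11,Y), (13,Y), (14,X), (17,Y), (21,X), (23,Y), (26,Y), (27,Y), (31,Y)
ranks: 6->1, 7->2, 9->3.5, 9->3.5, 11->5, 13->6, 14->7, 17->8, 21->9, 23->10, 26->11, 27->12, 31->13
Step 2: Rank sum for X: R1 = 1 + 2 + 3.5 + 7 + 9 = 22.5.
Step 3: U_X = R1 - n1(n1+1)/2 = 22.5 - 5*6/2 = 22.5 - 15 = 7.5.
       U_Y = n1*n2 - U_X = 40 - 7.5 = 32.5.
Step 4: Ties are present, so use the tie-corrected normal approximation (with continuity correction) for the p-value.
Step 5: p-value = 0.078571; compare to alpha = 0.05. fail to reject H0.

U_X = 7.5, p = 0.078571, fail to reject H0 at alpha = 0.05.


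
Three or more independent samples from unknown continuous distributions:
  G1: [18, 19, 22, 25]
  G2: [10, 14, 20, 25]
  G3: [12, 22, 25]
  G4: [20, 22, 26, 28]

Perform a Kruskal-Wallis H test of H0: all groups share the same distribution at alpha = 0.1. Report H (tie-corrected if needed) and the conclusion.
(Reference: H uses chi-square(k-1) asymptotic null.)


Step 1: Combine all N = 15 observations and assign midranks.
sorted (value, group, rank): (10,G2,1), (12,G3,2), (14,G2,3), (18,G1,4), (19,G1,5), (20,G2,6.5), (20,G4,6.5), (22,G1,9), (22,G3,9), (22,G4,9), (25,G1,12), (25,G2,12), (25,G3,12), (26,G4,14), (28,G4,15)
Step 2: Sum ranks within each group.
R_1 = 30 (n_1 = 4)
R_2 = 22.5 (n_2 = 4)
R_3 = 23 (n_3 = 3)
R_4 = 44.5 (n_4 = 4)
Step 3: H = 12/(N(N+1)) * sum(R_i^2/n_i) - 3(N+1)
     = 12/(15*16) * (30^2/4 + 22.5^2/4 + 23^2/3 + 44.5^2/4) - 3*16
     = 0.050000 * 1022.96 - 48
     = 3.147917.
Step 4: Ties present; correction factor C = 1 - 54/(15^3 - 15) = 0.983929. Corrected H = 3.147917 / 0.983929 = 3.199335.
Step 5: Under H0, H ~ chi^2(3); p-value = 0.361901.
Step 6: alpha = 0.1. fail to reject H0.

H = 3.1993, df = 3, p = 0.361901, fail to reject H0.


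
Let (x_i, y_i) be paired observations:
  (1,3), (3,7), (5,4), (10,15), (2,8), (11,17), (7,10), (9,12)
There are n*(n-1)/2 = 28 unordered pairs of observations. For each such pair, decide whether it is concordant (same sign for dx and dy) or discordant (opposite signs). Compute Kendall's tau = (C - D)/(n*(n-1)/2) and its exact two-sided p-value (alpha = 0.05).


Step 1: Enumerate the 28 unordered pairs (i,j) with i<j and classify each by sign(x_j-x_i) * sign(y_j-y_i).
  (1,2):dx=+2,dy=+4->C; (1,3):dx=+4,dy=+1->C; (1,4):dx=+9,dy=+12->C; (1,5):dx=+1,dy=+5->C
  (1,6):dx=+10,dy=+14->C; (1,7):dx=+6,dy=+7->C; (1,8):dx=+8,dy=+9->C; (2,3):dx=+2,dy=-3->D
  (2,4):dx=+7,dy=+8->C; (2,5):dx=-1,dy=+1->D; (2,6):dx=+8,dy=+10->C; (2,7):dx=+4,dy=+3->C
  (2,8):dx=+6,dy=+5->C; (3,4):dx=+5,dy=+11->C; (3,5):dx=-3,dy=+4->D; (3,6):dx=+6,dy=+13->C
  (3,7):dx=+2,dy=+6->C; (3,8):dx=+4,dy=+8->C; (4,5):dx=-8,dy=-7->C; (4,6):dx=+1,dy=+2->C
  (4,7):dx=-3,dy=-5->C; (4,8):dx=-1,dy=-3->C; (5,6):dx=+9,dy=+9->C; (5,7):dx=+5,dy=+2->C
  (5,8):dx=+7,dy=+4->C; (6,7):dx=-4,dy=-7->C; (6,8):dx=-2,dy=-5->C; (7,8):dx=+2,dy=+2->C
Step 2: C = 25, D = 3, total pairs = 28.
Step 3: tau = (C - D)/(n(n-1)/2) = (25 - 3)/28 = 0.785714.
Step 4: Exact two-sided p-value (enumerate n! = 40320 permutations of y under H0): p = 0.005506.
Step 5: alpha = 0.05. reject H0.

tau_b = 0.7857 (C=25, D=3), p = 0.005506, reject H0.
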